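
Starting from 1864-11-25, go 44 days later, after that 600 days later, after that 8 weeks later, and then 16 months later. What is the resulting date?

February 26, 1868

Counting forward 44 days from November 25, 1864:
November has 30 days, so 30 − 25 = 5 days remain after November 25, 1864; 44 − 5 = 39 left.
December 1864 has 31 days: 39 − 31 = 8 left.
8 days into January 1865 → January 8, 1865.
Adding 600 days from January 8, 1865:
January has 31 days, so 31 − 8 = 23 days remain after January 8, 1865; 600 − 23 = 577 left.
February 1865 has 28 days (1865 is not a leap year): 577 − 28 = 549 left.
March 1865 has 31 days: 549 − 31 = 518 left.
April 1865 has 30 days: 518 − 30 = 488 left.
May 1865 has 31 days: 488 − 31 = 457 left.
June 1865 has 30 days: 457 − 30 = 427 left.
July 1865 has 31 days: 427 − 31 = 396 left.
August 1865 has 31 days: 396 − 31 = 365 left.
September 1865 has 30 days: 365 − 30 = 335 left.
October 1865 has 31 days: 335 − 31 = 304 left.
November 1865 has 30 days: 304 − 30 = 274 left.
December 1865 has 31 days: 274 − 31 = 243 left.
January 1866 has 31 days: 243 − 31 = 212 left.
February 1866 has 28 days (1866 is not a leap year): 212 − 28 = 184 left.
March 1866 has 31 days: 184 − 31 = 153 left.
April 1866 has 30 days: 153 − 30 = 123 left.
May 1866 has 31 days: 123 − 31 = 92 left.
June 1866 has 30 days: 92 − 30 = 62 left.
July 1866 has 31 days: 62 − 31 = 31 left.
31 days into August 1866 → August 31, 1866.
Counting forward 8 weeks (= 56 days) from August 31, 1866:
August has 31 days, so 31 − 31 = 0 days remain after August 31, 1866; 56 − 0 = 56 left.
September 1866 has 30 days: 56 − 30 = 26 left.
26 days into October 1866 → October 26, 1866.
Adding 16 months from October 26, 1866:
month 10 + 16 = 26, which is month 2 of year 1868 → February 1868.
Day 26 is valid in February, giving February 26, 1868.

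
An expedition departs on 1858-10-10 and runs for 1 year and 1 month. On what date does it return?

Adding 1 year and 1 month from October 10, 1858.
+1 year → 1859; month 10 + 1 = 11 → November 1859.
Day 10 is valid in November, giving November 10, 1859.

November 10, 1859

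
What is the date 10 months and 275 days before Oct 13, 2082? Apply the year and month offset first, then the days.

March 13, 2081

Counting back 10 months and 275 days from October 13, 2082: first the month/year part, then the days.
month 10 − 10 = 0, which is month 12 of year 2081 → December 2081.
Day 13 is valid in December, giving December 13, 2081.
Now subtract 275 days from December 13, 2081.
Going back 13 days from December 13, 2081 reaches the end of the previous month; 275 − 13 = 262 left.
November 2081 has 30 days: 262 − 30 = 232 left.
October 2081 has 31 days: 232 − 31 = 201 left.
September 2081 has 30 days: 201 − 30 = 171 left.
August 2081 has 31 days: 171 − 31 = 140 left.
July 2081 has 31 days: 140 − 31 = 109 left.
June 2081 has 30 days: 109 − 30 = 79 left.
May 2081 has 31 days: 79 − 31 = 48 left.
April 2081 has 30 days: 48 − 30 = 18 left.
March 2081 has 31 days; 31 − 18 = 13 → March 13, 2081.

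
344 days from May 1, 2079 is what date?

April 9, 2080

Counting forward 344 days from May 1, 2079.
May has 31 days, so 31 − 1 = 30 days remain after May 1, 2079; 344 − 30 = 314 left.
June 2079 has 30 days: 314 − 30 = 284 left.
July 2079 has 31 days: 284 − 31 = 253 left.
August 2079 has 31 days: 253 − 31 = 222 left.
September 2079 has 30 days: 222 − 30 = 192 left.
October 2079 has 31 days: 192 − 31 = 161 left.
November 2079 has 30 days: 161 − 30 = 131 left.
December 2079 has 31 days: 131 − 31 = 100 left.
January 2080 has 31 days: 100 − 31 = 69 left.
February 2080 has 29 days (2080 is a leap year): 69 − 29 = 40 left.
March 2080 has 31 days: 40 − 31 = 9 left.
9 days into April 2080 → April 9, 2080.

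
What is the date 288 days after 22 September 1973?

Adding 288 days from September 22, 1973.
September has 30 days, so 30 − 22 = 8 days remain after September 22, 1973; 288 − 8 = 280 left.
October 1973 has 31 days: 280 − 31 = 249 left.
November 1973 has 30 days: 249 − 30 = 219 left.
December 1973 has 31 days: 219 − 31 = 188 left.
January 1974 has 31 days: 188 − 31 = 157 left.
February 1974 has 28 days (1974 is not a leap year): 157 − 28 = 129 left.
March 1974 has 31 days: 129 − 31 = 98 left.
April 1974 has 30 days: 98 − 30 = 68 left.
May 1974 has 31 days: 68 − 31 = 37 left.
June 1974 has 30 days: 37 − 30 = 7 left.
7 days into July 1974 → July 7, 1974.

July 7, 1974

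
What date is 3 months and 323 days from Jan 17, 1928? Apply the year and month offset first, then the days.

March 6, 1929

Counting forward 3 months and 323 days from January 17, 1928: first the month/year part, then the days.
month 1 + 3 = 4 → April 1928.
Day 17 is valid in April, giving April 17, 1928.
Now add 323 days from April 17, 1928.
April has 30 days, so 30 − 17 = 13 days remain after April 17, 1928; 323 − 13 = 310 left.
May 1928 has 31 days: 310 − 31 = 279 left.
June 1928 has 30 days: 279 − 30 = 249 left.
July 1928 has 31 days: 249 − 31 = 218 left.
August 1928 has 31 days: 218 − 31 = 187 left.
September 1928 has 30 days: 187 − 30 = 157 left.
October 1928 has 31 days: 157 − 31 = 126 left.
November 1928 has 30 days: 126 − 30 = 96 left.
December 1928 has 31 days: 96 − 31 = 65 left.
January 1929 has 31 days: 65 − 31 = 34 left.
February 1929 has 28 days (1929 is not a leap year): 34 − 28 = 6 left.
6 days into March 1929 → March 6, 1929.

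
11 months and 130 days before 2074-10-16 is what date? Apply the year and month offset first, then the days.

Subtracting 11 months and 130 days from October 16, 2074: first the month/year part, then the days.
month 10 − 11 = -1, which is month 11 of year 2073 → November 2073.
Day 16 is valid in November, giving November 16, 2073.
Now subtract 130 days from November 16, 2073.
Going back 16 days from November 16, 2073 reaches the end of the previous month; 130 − 16 = 114 left.
October 2073 has 31 days: 114 − 31 = 83 left.
September 2073 has 30 days: 83 − 30 = 53 left.
August 2073 has 31 days: 53 − 31 = 22 left.
July 2073 has 31 days; 31 − 22 = 9 → July 9, 2073.

July 9, 2073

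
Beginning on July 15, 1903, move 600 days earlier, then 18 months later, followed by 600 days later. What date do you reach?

Subtracting 600 days from July 15, 1903:
Going back 15 days from July 15, 1903 reaches the end of the previous month; 600 − 15 = 585 left.
June 1903 has 30 days: 585 − 30 = 555 left.
May 1903 has 31 days: 555 − 31 = 524 left.
April 1903 has 30 days: 524 − 30 = 494 left.
March 1903 has 31 days: 494 − 31 = 463 left.
February 1903 has 28 days (1903 is not a leap year): 463 − 28 = 435 left.
January 1903 has 31 days: 435 − 31 = 404 left.
December 1902 has 31 days: 404 − 31 = 373 left.
November 1902 has 30 days: 373 − 30 = 343 left.
October 1902 has 31 days: 343 − 31 = 312 left.
September 1902 has 30 days: 312 − 30 = 282 left.
August 1902 has 31 days: 282 − 31 = 251 left.
July 1902 has 31 days: 251 − 31 = 220 left.
June 1902 has 30 days: 220 − 30 = 190 left.
May 1902 has 31 days: 190 − 31 = 159 left.
April 1902 has 30 days: 159 − 30 = 129 left.
March 1902 has 31 days: 129 − 31 = 98 left.
February 1902 has 28 days (1902 is not a leap year): 98 − 28 = 70 left.
January 1902 has 31 days: 70 − 31 = 39 left.
December 1901 has 31 days: 39 − 31 = 8 left.
November 1901 has 30 days; 30 − 8 = 22 → November 22, 1901.
Advancing 18 months from November 22, 1901:
month 11 + 18 = 29, which is month 5 of year 1903 → May 1903.
Day 22 is valid in May, giving May 22, 1903.
Advancing 600 days from May 22, 1903:
May has 31 days, so 31 − 22 = 9 days remain after May 22, 1903; 600 − 9 = 591 left.
June 1903 has 30 days: 591 − 30 = 561 left.
July 1903 has 31 days: 561 − 31 = 530 left.
August 1903 has 31 days: 530 − 31 = 499 left.
September 1903 has 30 days: 499 − 30 = 469 left.
October 1903 has 31 days: 469 − 31 = 438 left.
November 1903 has 30 days: 438 − 30 = 408 left.
December 1903 has 31 days: 408 − 31 = 377 left.
January 1904 has 31 days: 377 − 31 = 346 left.
February 1904 has 29 days (1904 is a leap year): 346 − 29 = 317 left.
March 1904 has 31 days: 317 − 31 = 286 left.
April 1904 has 30 days: 286 − 30 = 256 left.
May 1904 has 31 days: 256 − 31 = 225 left.
June 1904 has 30 days: 225 − 30 = 195 left.
July 1904 has 31 days: 195 − 31 = 164 left.
August 1904 has 31 days: 164 − 31 = 133 left.
September 1904 has 30 days: 133 − 30 = 103 left.
October 1904 has 31 days: 103 − 31 = 72 left.
November 1904 has 30 days: 72 − 30 = 42 left.
December 1904 has 31 days: 42 − 31 = 11 left.
11 days into January 1905 → January 11, 1905.

January 11, 1905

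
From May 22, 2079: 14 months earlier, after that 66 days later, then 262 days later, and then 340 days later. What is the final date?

Going back 14 months from May 22, 2079:
month 5 − 14 = -9, which is month 3 of year 2078 → March 2078.
Day 22 is valid in March, giving March 22, 2078.
Advancing 66 days from March 22, 2078:
March has 31 days, so 31 − 22 = 9 days remain after March 22, 2078; 66 − 9 = 57 left.
April 2078 has 30 days: 57 − 30 = 27 left.
27 days into May 2078 → May 27, 2078.
Advancing 262 days from May 27, 2078:
May has 31 days, so 31 − 27 = 4 days remain after May 27, 2078; 262 − 4 = 258 left.
June 2078 has 30 days: 258 − 30 = 228 left.
July 2078 has 31 days: 228 − 31 = 197 left.
August 2078 has 31 days: 197 − 31 = 166 left.
September 2078 has 30 days: 166 − 30 = 136 left.
October 2078 has 31 days: 136 − 31 = 105 left.
November 2078 has 30 days: 105 − 30 = 75 left.
December 2078 has 31 days: 75 − 31 = 44 left.
January 2079 has 31 days: 44 − 31 = 13 left.
13 days into February 2079 → February 13, 2079.
Advancing 340 days from February 13, 2079:
February has 28 days, so 28 − 13 = 15 days remain after February 13, 2079; 340 − 15 = 325 left.
March 2079 has 31 days: 325 − 31 = 294 left.
April 2079 has 30 days: 294 − 30 = 264 left.
May 2079 has 31 days: 264 − 31 = 233 left.
June 2079 has 30 days: 233 − 30 = 203 left.
July 2079 has 31 days: 203 − 31 = 172 left.
August 2079 has 31 days: 172 − 31 = 141 left.
September 2079 has 30 days: 141 − 30 = 111 left.
October 2079 has 31 days: 111 − 31 = 80 left.
November 2079 has 30 days: 80 − 30 = 50 left.
December 2079 has 31 days: 50 − 31 = 19 left.
19 days into January 2080 → January 19, 2080.

January 19, 2080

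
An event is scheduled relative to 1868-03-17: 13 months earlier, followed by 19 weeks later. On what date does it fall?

Going back 13 months from March 17, 1868:
month 3 − 13 = -10, which is month 2 of year 1867 → February 1867.
Day 17 is valid in February, giving February 17, 1867.
Counting forward 19 weeks (= 133 days) from February 17, 1867:
February has 28 days, so 28 − 17 = 11 days remain after February 17, 1867; 133 − 11 = 122 left.
March 1867 has 31 days: 122 − 31 = 91 left.
April 1867 has 30 days: 91 − 30 = 61 left.
May 1867 has 31 days: 61 − 31 = 30 left.
30 days into June 1867 → June 30, 1867.

June 30, 1867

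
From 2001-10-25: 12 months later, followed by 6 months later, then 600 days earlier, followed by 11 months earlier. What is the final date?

October 2, 2000

Counting forward 12 months from October 25, 2001:
month 10 + 12 = 22, which is month 10 of year 2002 → October 2002.
Day 25 is valid in October, giving October 25, 2002.
Adding 6 months from October 25, 2002:
month 10 + 6 = 16, which is month 4 of year 2003 → April 2003.
Day 25 is valid in April, giving April 25, 2003.
Subtracting 600 days from April 25, 2003:
Going back 25 days from April 25, 2003 reaches the end of the previous month; 600 − 25 = 575 left.
March 2003 has 31 days: 575 − 31 = 544 left.
February 2003 has 28 days (2003 is not a leap year): 544 − 28 = 516 left.
January 2003 has 31 days: 516 − 31 = 485 left.
December 2002 has 31 days: 485 − 31 = 454 left.
November 2002 has 30 days: 454 − 30 = 424 left.
October 2002 has 31 days: 424 − 31 = 393 left.
September 2002 has 30 days: 393 − 30 = 363 left.
August 2002 has 31 days: 363 − 31 = 332 left.
July 2002 has 31 days: 332 − 31 = 301 left.
June 2002 has 30 days: 301 − 30 = 271 left.
May 2002 has 31 days: 271 − 31 = 240 left.
April 2002 has 30 days: 240 − 30 = 210 left.
March 2002 has 31 days: 210 − 31 = 179 left.
February 2002 has 28 days (2002 is not a leap year): 179 − 28 = 151 left.
January 2002 has 31 days: 151 − 31 = 120 left.
December 2001 has 31 days: 120 − 31 = 89 left.
November 2001 has 30 days: 89 − 30 = 59 left.
October 2001 has 31 days: 59 − 31 = 28 left.
September 2001 has 30 days; 30 − 28 = 2 → September 2, 2001.
Subtracting 11 months from September 2, 2001:
month 9 − 11 = -2, which is month 10 of year 2000 → October 2000.
Day 2 is valid in October, giving October 2, 2000.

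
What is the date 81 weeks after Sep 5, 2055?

Adding 81 weeks = 567 days from September 5, 2055.
September has 30 days, so 30 − 5 = 25 days remain after September 5, 2055; 567 − 25 = 542 left.
October 2055 has 31 days: 542 − 31 = 511 left.
November 2055 has 30 days: 511 − 30 = 481 left.
December 2055 has 31 days: 481 − 31 = 450 left.
January 2056 has 31 days: 450 − 31 = 419 left.
February 2056 has 29 days (2056 is a leap year): 419 − 29 = 390 left.
March 2056 has 31 days: 390 − 31 = 359 left.
April 2056 has 30 days: 359 − 30 = 329 left.
May 2056 has 31 days: 329 − 31 = 298 left.
June 2056 has 30 days: 298 − 30 = 268 left.
July 2056 has 31 days: 268 − 31 = 237 left.
August 2056 has 31 days: 237 − 31 = 206 left.
September 2056 has 30 days: 206 − 30 = 176 left.
October 2056 has 31 days: 176 − 31 = 145 left.
November 2056 has 30 days: 145 − 30 = 115 left.
December 2056 has 31 days: 115 − 31 = 84 left.
January 2057 has 31 days: 84 − 31 = 53 left.
February 2057 has 28 days (2057 is not a leap year): 53 − 28 = 25 left.
25 days into March 2057 → March 25, 2057.

March 25, 2057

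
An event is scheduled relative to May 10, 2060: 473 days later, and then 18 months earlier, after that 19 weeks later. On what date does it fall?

Adding 473 days from May 10, 2060:
May has 31 days, so 31 − 10 = 21 days remain after May 10, 2060; 473 − 21 = 452 left.
June 2060 has 30 days: 452 − 30 = 422 left.
July 2060 has 31 days: 422 − 31 = 391 left.
August 2060 has 31 days: 391 − 31 = 360 left.
September 2060 has 30 days: 360 − 30 = 330 left.
October 2060 has 31 days: 330 − 31 = 299 left.
November 2060 has 30 days: 299 − 30 = 269 left.
December 2060 has 31 days: 269 − 31 = 238 left.
January 2061 has 31 days: 238 − 31 = 207 left.
February 2061 has 28 days (2061 is not a leap year): 207 − 28 = 179 left.
March 2061 has 31 days: 179 − 31 = 148 left.
April 2061 has 30 days: 148 − 30 = 118 left.
May 2061 has 31 days: 118 − 31 = 87 left.
June 2061 has 30 days: 87 − 30 = 57 left.
July 2061 has 31 days: 57 − 31 = 26 left.
26 days into August 2061 → August 26, 2061.
Subtracting 18 months from August 26, 2061:
month 8 − 18 = -10, which is month 2 of year 2060 → February 2060.
Day 26 is valid in February, giving February 26, 2060.
Adding 19 weeks (= 133 days) from February 26, 2060:
February has 29 days, so 29 − 26 = 3 days remain after February 26, 2060; 133 − 3 = 130 left.
March 2060 has 31 days: 130 − 31 = 99 left.
April 2060 has 30 days: 99 − 30 = 69 left.
May 2060 has 31 days: 69 − 31 = 38 left.
June 2060 has 30 days: 38 − 30 = 8 left.
8 days into July 2060 → July 8, 2060.

July 8, 2060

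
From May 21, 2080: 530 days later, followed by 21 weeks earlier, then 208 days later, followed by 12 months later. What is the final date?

January 2, 2083

Advancing 530 days from May 21, 2080:
May has 31 days, so 31 − 21 = 10 days remain after May 21, 2080; 530 − 10 = 520 left.
June 2080 has 30 days: 520 − 30 = 490 left.
July 2080 has 31 days: 490 − 31 = 459 left.
August 2080 has 31 days: 459 − 31 = 428 left.
September 2080 has 30 days: 428 − 30 = 398 left.
October 2080 has 31 days: 398 − 31 = 367 left.
November 2080 has 30 days: 367 − 30 = 337 left.
December 2080 has 31 days: 337 − 31 = 306 left.
January 2081 has 31 days: 306 − 31 = 275 left.
February 2081 has 28 days (2081 is not a leap year): 275 − 28 = 247 left.
March 2081 has 31 days: 247 − 31 = 216 left.
April 2081 has 30 days: 216 − 30 = 186 left.
May 2081 has 31 days: 186 − 31 = 155 left.
June 2081 has 30 days: 155 − 30 = 125 left.
July 2081 has 31 days: 125 − 31 = 94 left.
August 2081 has 31 days: 94 − 31 = 63 left.
September 2081 has 30 days: 63 − 30 = 33 left.
October 2081 has 31 days: 33 − 31 = 2 left.
2 days into November 2081 → November 2, 2081.
Counting back 21 weeks (= 147 days) from November 2, 2081:
Going back 2 days from November 2, 2081 reaches the end of the previous month; 147 − 2 = 145 left.
October 2081 has 31 days: 145 − 31 = 114 left.
September 2081 has 30 days: 114 − 30 = 84 left.
August 2081 has 31 days: 84 − 31 = 53 left.
July 2081 has 31 days: 53 − 31 = 22 left.
June 2081 has 30 days; 30 − 22 = 8 → June 8, 2081.
Counting forward 208 days from June 8, 2081:
June has 30 days, so 30 − 8 = 22 days remain after June 8, 2081; 208 − 22 = 186 left.
July 2081 has 31 days: 186 − 31 = 155 left.
August 2081 has 31 days: 155 − 31 = 124 left.
September 2081 has 30 days: 124 − 30 = 94 left.
October 2081 has 31 days: 94 − 31 = 63 left.
November 2081 has 30 days: 63 − 30 = 33 left.
December 2081 has 31 days: 33 − 31 = 2 left.
2 days into January 2082 → January 2, 2082.
Advancing 12 months from January 2, 2082:
month 1 + 12 = 13, which is month 1 of year 2083 → January 2083.
Day 2 is valid in January, giving January 2, 2083.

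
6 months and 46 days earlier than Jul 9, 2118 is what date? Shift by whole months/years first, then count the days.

Going back 6 months and 46 days from July 9, 2118: first the month/year part, then the days.
month 7 − 6 = 1 → January 2118.
Day 9 is valid in January, giving January 9, 2118.
Now subtract 46 days from January 9, 2118.
Going back 9 days from January 9, 2118 reaches the end of the previous month; 46 − 9 = 37 left.
December 2117 has 31 days: 37 − 31 = 6 left.
November 2117 has 30 days; 30 − 6 = 24 → November 24, 2117.

November 24, 2117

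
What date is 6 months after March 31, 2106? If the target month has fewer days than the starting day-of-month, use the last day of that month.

Adding 6 months from March 31, 2106.
month 3 + 6 = 9 → September 2106.
September 2106 has only 30 days and the start was day 31, so the date clamps to September 30, 2106.

September 30, 2106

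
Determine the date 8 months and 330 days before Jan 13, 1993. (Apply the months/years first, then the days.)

Subtracting 8 months and 330 days from January 13, 1993: first the month/year part, then the days.
month 1 − 8 = -7, which is month 5 of year 1992 → May 1992.
Day 13 is valid in May, giving May 13, 1992.
Now subtract 330 days from May 13, 1992.
Going back 13 days from May 13, 1992 reaches the end of the previous month; 330 − 13 = 317 left.
April 1992 has 30 days: 317 − 30 = 287 left.
March 1992 has 31 days: 287 − 31 = 256 left.
February 1992 has 29 days (1992 is a leap year): 256 − 29 = 227 left.
January 1992 has 31 days: 227 − 31 = 196 left.
December 1991 has 31 days: 196 − 31 = 165 left.
November 1991 has 30 days: 165 − 30 = 135 left.
October 1991 has 31 days: 135 − 31 = 104 left.
September 1991 has 30 days: 104 − 30 = 74 left.
August 1991 has 31 days: 74 − 31 = 43 left.
July 1991 has 31 days: 43 − 31 = 12 left.
June 1991 has 30 days; 30 − 12 = 18 → June 18, 1991.

June 18, 1991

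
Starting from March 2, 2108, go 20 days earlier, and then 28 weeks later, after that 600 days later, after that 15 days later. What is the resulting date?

May 2, 2110

Counting back 20 days from March 2, 2108:
Going back 2 days from March 2, 2108 reaches the end of the previous month; 20 − 2 = 18 left.
February 2108 has 29 days; 29 − 18 = 11 → February 11, 2108.
Counting forward 28 weeks (= 196 days) from February 11, 2108:
February has 29 days, so 29 − 11 = 18 days remain after February 11, 2108; 196 − 18 = 178 left.
March 2108 has 31 days: 178 − 31 = 147 left.
April 2108 has 30 days: 147 − 30 = 117 left.
May 2108 has 31 days: 117 − 31 = 86 left.
June 2108 has 30 days: 86 − 30 = 56 left.
July 2108 has 31 days: 56 − 31 = 25 left.
25 days into August 2108 → August 25, 2108.
Adding 600 days from August 25, 2108:
August has 31 days, so 31 − 25 = 6 days remain after August 25, 2108; 600 − 6 = 594 left.
September 2108 has 30 days: 594 − 30 = 564 left.
October 2108 has 31 days: 564 − 31 = 533 left.
November 2108 has 30 days: 533 − 30 = 503 left.
December 2108 has 31 days: 503 − 31 = 472 left.
January 2109 has 31 days: 472 − 31 = 441 left.
February 2109 has 28 days (2109 is not a leap year): 441 − 28 = 413 left.
March 2109 has 31 days: 413 − 31 = 382 left.
April 2109 has 30 days: 382 − 30 = 352 left.
May 2109 has 31 days: 352 − 31 = 321 left.
June 2109 has 30 days: 321 − 30 = 291 left.
July 2109 has 31 days: 291 − 31 = 260 left.
August 2109 has 31 days: 260 − 31 = 229 left.
September 2109 has 30 days: 229 − 30 = 199 left.
October 2109 has 31 days: 199 − 31 = 168 left.
November 2109 has 30 days: 168 − 30 = 138 left.
December 2109 has 31 days: 138 − 31 = 107 left.
January 2110 has 31 days: 107 − 31 = 76 left.
February 2110 has 28 days (2110 is not a leap year): 76 − 28 = 48 left.
March 2110 has 31 days: 48 − 31 = 17 left.
17 days into April 2110 → April 17, 2110.
Advancing 15 days from April 17, 2110:
April has 30 days, so 30 − 17 = 13 days remain after April 17, 2110; 15 − 13 = 2 left.
2 days into May 2110 → May 2, 2110.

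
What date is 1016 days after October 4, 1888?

Adding 1016 days from October 4, 1888.
October has 31 days, so 31 − 4 = 27 days remain after October 4, 1888; 1016 − 27 = 989 left.
November 1888 has 30 days: 989 − 30 = 959 left.
December 1888 has 31 days: 959 − 31 = 928 left.
January 1889 has 31 days: 928 − 31 = 897 left.
February 1889 has 28 days (1889 is not a leap year): 897 − 28 = 869 left.
March 1889 has 31 days: 869 − 31 = 838 left.
April 1889 has 30 days: 838 − 30 = 808 left.
May 1889 has 31 days: 808 − 31 = 777 left.
June 1889 has 30 days: 777 − 30 = 747 left.
July 1889 has 31 days: 747 − 31 = 716 left.
August 1889 has 31 days: 716 − 31 = 685 left.
September 1889 has 30 days: 685 − 30 = 655 left.
October 1889 has 31 days: 655 − 31 = 624 left.
November 1889 has 30 days: 624 − 30 = 594 left.
December 1889 has 31 days: 594 − 31 = 563 left.
January 1890 has 31 days: 563 − 31 = 532 left.
February 1890 has 28 days (1890 is not a leap year): 532 − 28 = 504 left.
March 1890 has 31 days: 504 − 31 = 473 left.
April 1890 has 30 days: 473 − 30 = 443 left.
May 1890 has 31 days: 443 − 31 = 412 left.
June 1890 has 30 days: 412 − 30 = 382 left.
July 1890 has 31 days: 382 − 31 = 351 left.
August 1890 has 31 days: 351 − 31 = 320 left.
September 1890 has 30 days: 320 − 30 = 290 left.
October 1890 has 31 days: 290 − 31 = 259 left.
November 1890 has 30 days: 259 − 30 = 229 left.
December 1890 has 31 days: 229 − 31 = 198 left.
January 1891 has 31 days: 198 − 31 = 167 left.
February 1891 has 28 days (1891 is not a leap year): 167 − 28 = 139 left.
March 1891 has 31 days: 139 − 31 = 108 left.
April 1891 has 30 days: 108 − 30 = 78 left.
May 1891 has 31 days: 78 − 31 = 47 left.
June 1891 has 30 days: 47 − 30 = 17 left.
17 days into July 1891 → July 17, 1891.

July 17, 1891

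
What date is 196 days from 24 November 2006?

June 8, 2007

Counting forward 196 days from November 24, 2006.
November has 30 days, so 30 − 24 = 6 days remain after November 24, 2006; 196 − 6 = 190 left.
December 2006 has 31 days: 190 − 31 = 159 left.
January 2007 has 31 days: 159 − 31 = 128 left.
February 2007 has 28 days (2007 is not a leap year): 128 − 28 = 100 left.
March 2007 has 31 days: 100 − 31 = 69 left.
April 2007 has 30 days: 69 − 30 = 39 left.
May 2007 has 31 days: 39 − 31 = 8 left.
8 days into June 2007 → June 8, 2007.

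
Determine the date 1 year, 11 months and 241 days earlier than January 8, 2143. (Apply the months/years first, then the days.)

Going back 1 year, 11 months and 241 days from January 8, 2143: first the month/year part, then the days.
-1 year → 2142; month 1 − 11 = -10, which is month 2 of year 2141 → February 2141.
Day 8 is valid in February, giving February 8, 2141.
Now subtract 241 days from February 8, 2141.
Going back 8 days from February 8, 2141 reaches the end of the previous month; 241 − 8 = 233 left.
January 2141 has 31 days: 233 − 31 = 202 left.
December 2140 has 31 days: 202 − 31 = 171 left.
November 2140 has 30 days: 171 − 30 = 141 left.
October 2140 has 31 days: 141 − 31 = 110 left.
September 2140 has 30 days: 110 − 30 = 80 left.
August 2140 has 31 days: 80 − 31 = 49 left.
July 2140 has 31 days: 49 − 31 = 18 left.
June 2140 has 30 days; 30 − 18 = 12 → June 12, 2140.

June 12, 2140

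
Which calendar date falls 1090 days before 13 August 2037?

Counting back 1090 days from August 13, 2037.
Going back 13 days from August 13, 2037 reaches the end of the previous month; 1090 − 13 = 1077 left.
July 2037 has 31 days: 1077 − 31 = 1046 left.
June 2037 has 30 days: 1046 − 30 = 1016 left.
May 2037 has 31 days: 1016 − 31 = 985 left.
April 2037 has 30 days: 985 − 30 = 955 left.
March 2037 has 31 days: 955 − 31 = 924 left.
February 2037 has 28 days (2037 is not a leap year): 924 − 28 = 896 left.
January 2037 has 31 days: 896 − 31 = 865 left.
December 2036 has 31 days: 865 − 31 = 834 left.
November 2036 has 30 days: 834 − 30 = 804 left.
October 2036 has 31 days: 804 − 31 = 773 left.
September 2036 has 30 days: 773 − 30 = 743 left.
August 2036 has 31 days: 743 − 31 = 712 left.
July 2036 has 31 days: 712 − 31 = 681 left.
June 2036 has 30 days: 681 − 30 = 651 left.
May 2036 has 31 days: 651 − 31 = 620 left.
April 2036 has 30 days: 620 − 30 = 590 left.
March 2036 has 31 days: 590 − 31 = 559 left.
February 2036 has 29 days (2036 is a leap year): 559 − 29 = 530 left.
January 2036 has 31 days: 530 − 31 = 499 left.
December 2035 has 31 days: 499 − 31 = 468 left.
November 2035 has 30 days: 468 − 30 = 438 left.
October 2035 has 31 days: 438 − 31 = 407 left.
September 2035 has 30 days: 407 − 30 = 377 left.
August 2035 has 31 days: 377 − 31 = 346 left.
July 2035 has 31 days: 346 − 31 = 315 left.
June 2035 has 30 days: 315 − 30 = 285 left.
May 2035 has 31 days: 285 − 31 = 254 left.
April 2035 has 30 days: 254 − 30 = 224 left.
March 2035 has 31 days: 224 − 31 = 193 left.
February 2035 has 28 days (2035 is not a leap year): 193 − 28 = 165 left.
January 2035 has 31 days: 165 − 31 = 134 left.
December 2034 has 31 days: 134 − 31 = 103 left.
November 2034 has 30 days: 103 − 30 = 73 left.
October 2034 has 31 days: 73 − 31 = 42 left.
September 2034 has 30 days: 42 − 30 = 12 left.
August 2034 has 31 days; 31 − 12 = 19 → August 19, 2034.

August 19, 2034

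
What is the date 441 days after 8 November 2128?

Adding 441 days from November 8, 2128.
November has 30 days, so 30 − 8 = 22 days remain after November 8, 2128; 441 − 22 = 419 left.
December 2128 has 31 days: 419 − 31 = 388 left.
January 2129 has 31 days: 388 − 31 = 357 left.
February 2129 has 28 days (2129 is not a leap year): 357 − 28 = 329 left.
March 2129 has 31 days: 329 − 31 = 298 left.
April 2129 has 30 days: 298 − 30 = 268 left.
May 2129 has 31 days: 268 − 31 = 237 left.
June 2129 has 30 days: 237 − 30 = 207 left.
July 2129 has 31 days: 207 − 31 = 176 left.
August 2129 has 31 days: 176 − 31 = 145 left.
September 2129 has 30 days: 145 − 30 = 115 left.
October 2129 has 31 days: 115 − 31 = 84 left.
November 2129 has 30 days: 84 − 30 = 54 left.
December 2129 has 31 days: 54 − 31 = 23 left.
23 days into January 2130 → January 23, 2130.

January 23, 2130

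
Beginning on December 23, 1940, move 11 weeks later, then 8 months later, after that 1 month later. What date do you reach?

Counting forward 11 weeks (= 77 days) from December 23, 1940:
December has 31 days, so 31 − 23 = 8 days remain after December 23, 1940; 77 − 8 = 69 left.
January 1941 has 31 days: 69 − 31 = 38 left.
February 1941 has 28 days (1941 is not a leap year): 38 − 28 = 10 left.
10 days into March 1941 → March 10, 1941.
Adding 8 months from March 10, 1941:
month 3 + 8 = 11 → November 1941.
Day 10 is valid in November, giving November 10, 1941.
Counting forward 1 month from November 10, 1941:
month 11 + 1 = 12 → December 1941.
Day 10 is valid in December, giving December 10, 1941.

December 10, 1941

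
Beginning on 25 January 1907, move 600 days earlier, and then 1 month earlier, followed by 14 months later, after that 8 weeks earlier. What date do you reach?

May 9, 1906

Subtracting 600 days from January 25, 1907:
Going back 25 days from January 25, 1907 reaches the end of the previous month; 600 − 25 = 575 left.
December 1906 has 31 days: 575 − 31 = 544 left.
November 1906 has 30 days: 544 − 30 = 514 left.
October 1906 has 31 days: 514 − 31 = 483 left.
September 1906 has 30 days: 483 − 30 = 453 left.
August 1906 has 31 days: 453 − 31 = 422 left.
July 1906 has 31 days: 422 − 31 = 391 left.
June 1906 has 30 days: 391 − 30 = 361 left.
May 1906 has 31 days: 361 − 31 = 330 left.
April 1906 has 30 days: 330 − 30 = 300 left.
March 1906 has 31 days: 300 − 31 = 269 left.
February 1906 has 28 days (1906 is not a leap year): 269 − 28 = 241 left.
January 1906 has 31 days: 241 − 31 = 210 left.
December 1905 has 31 days: 210 − 31 = 179 left.
November 1905 has 30 days: 179 − 30 = 149 left.
October 1905 has 31 days: 149 − 31 = 118 left.
September 1905 has 30 days: 118 − 30 = 88 left.
August 1905 has 31 days: 88 − 31 = 57 left.
July 1905 has 31 days: 57 − 31 = 26 left.
June 1905 has 30 days; 30 − 26 = 4 → June 4, 1905.
Going back 1 month from June 4, 1905:
month 6 − 1 = 5 → May 1905.
Day 4 is valid in May, giving May 4, 1905.
Adding 14 months from May 4, 1905:
month 5 + 14 = 19, which is month 7 of year 1906 → July 1906.
Day 4 is valid in July, giving July 4, 1906.
Counting back 8 weeks (= 56 days) from July 4, 1906:
Going back 4 days from July 4, 1906 reaches the end of the previous month; 56 − 4 = 52 left.
June 1906 has 30 days: 52 − 30 = 22 left.
May 1906 has 31 days; 31 − 22 = 9 → May 9, 1906.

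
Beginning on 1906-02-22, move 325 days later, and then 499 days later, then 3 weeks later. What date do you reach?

Advancing 325 days from February 22, 1906:
February has 28 days, so 28 − 22 = 6 days remain after February 22, 1906; 325 − 6 = 319 left.
March 1906 has 31 days: 319 − 31 = 288 left.
April 1906 has 30 days: 288 − 30 = 258 left.
May 1906 has 31 days: 258 − 31 = 227 left.
June 1906 has 30 days: 227 − 30 = 197 left.
July 1906 has 31 days: 197 − 31 = 166 left.
August 1906 has 31 days: 166 − 31 = 135 left.
September 1906 has 30 days: 135 − 30 = 105 left.
October 1906 has 31 days: 105 − 31 = 74 left.
November 1906 has 30 days: 74 − 30 = 44 left.
December 1906 has 31 days: 44 − 31 = 13 left.
13 days into January 1907 → January 13, 1907.
Adding 499 days from January 13, 1907:
January has 31 days, so 31 − 13 = 18 days remain after January 13, 1907; 499 − 18 = 481 left.
February 1907 has 28 days (1907 is not a leap year): 481 − 28 = 453 left.
March 1907 has 31 days: 453 − 31 = 422 left.
April 1907 has 30 days: 422 − 30 = 392 left.
May 1907 has 31 days: 392 − 31 = 361 left.
June 1907 has 30 days: 361 − 30 = 331 left.
July 1907 has 31 days: 331 − 31 = 300 left.
August 1907 has 31 days: 300 − 31 = 269 left.
September 1907 has 30 days: 269 − 30 = 239 left.
October 1907 has 31 days: 239 − 31 = 208 left.
November 1907 has 30 days: 208 − 30 = 178 left.
December 1907 has 31 days: 178 − 31 = 147 left.
January 1908 has 31 days: 147 − 31 = 116 left.
February 1908 has 29 days (1908 is a leap year): 116 − 29 = 87 left.
March 1908 has 31 days: 87 − 31 = 56 left.
April 1908 has 30 days: 56 − 30 = 26 left.
26 days into May 1908 → May 26, 1908.
Counting forward 3 weeks (= 21 days) from May 26, 1908:
May has 31 days, so 31 − 26 = 5 days remain after May 26, 1908; 21 − 5 = 16 left.
16 days into June 1908 → June 16, 1908.

June 16, 1908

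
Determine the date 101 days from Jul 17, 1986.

Counting forward 101 days from July 17, 1986.
July has 31 days, so 31 − 17 = 14 days remain after July 17, 1986; 101 − 14 = 87 left.
August 1986 has 31 days: 87 − 31 = 56 left.
September 1986 has 30 days: 56 − 30 = 26 left.
26 days into October 1986 → October 26, 1986.

October 26, 1986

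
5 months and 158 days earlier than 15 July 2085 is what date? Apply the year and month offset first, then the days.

September 10, 2084

Going back 5 months and 158 days from July 15, 2085: first the month/year part, then the days.
month 7 − 5 = 2 → February 2085.
Day 15 is valid in February, giving February 15, 2085.
Now subtract 158 days from February 15, 2085.
Going back 15 days from February 15, 2085 reaches the end of the previous month; 158 − 15 = 143 left.
January 2085 has 31 days: 143 − 31 = 112 left.
December 2084 has 31 days: 112 − 31 = 81 left.
November 2084 has 30 days: 81 − 30 = 51 left.
October 2084 has 31 days: 51 − 31 = 20 left.
September 2084 has 30 days; 30 − 20 = 10 → September 10, 2084.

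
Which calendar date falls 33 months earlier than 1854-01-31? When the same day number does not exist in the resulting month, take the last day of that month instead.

April 30, 1851

Going back 33 months from January 31, 1854.
month 1 − 33 = -32, which is month 4 of year 1851 → April 1851.
April 1851 has only 30 days and the start was day 31, so the date clamps to April 30, 1851.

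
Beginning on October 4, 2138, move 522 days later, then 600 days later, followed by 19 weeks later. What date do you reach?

March 12, 2142

Advancing 522 days from October 4, 2138:
October has 31 days, so 31 − 4 = 27 days remain after October 4, 2138; 522 − 27 = 495 left.
November 2138 has 30 days: 495 − 30 = 465 left.
December 2138 has 31 days: 465 − 31 = 434 left.
January 2139 has 31 days: 434 − 31 = 403 left.
February 2139 has 28 days (2139 is not a leap year): 403 − 28 = 375 left.
March 2139 has 31 days: 375 − 31 = 344 left.
April 2139 has 30 days: 344 − 30 = 314 left.
May 2139 has 31 days: 314 − 31 = 283 left.
June 2139 has 30 days: 283 − 30 = 253 left.
July 2139 has 31 days: 253 − 31 = 222 left.
August 2139 has 31 days: 222 − 31 = 191 left.
September 2139 has 30 days: 191 − 30 = 161 left.
October 2139 has 31 days: 161 − 31 = 130 left.
November 2139 has 30 days: 130 − 30 = 100 left.
December 2139 has 31 days: 100 − 31 = 69 left.
January 2140 has 31 days: 69 − 31 = 38 left.
February 2140 has 29 days (2140 is a leap year): 38 − 29 = 9 left.
9 days into March 2140 → March 9, 2140.
Adding 600 days from March 9, 2140:
March has 31 days, so 31 − 9 = 22 days remain after March 9, 2140; 600 − 22 = 578 left.
April 2140 has 30 days: 578 − 30 = 548 left.
May 2140 has 31 days: 548 − 31 = 517 left.
June 2140 has 30 days: 517 − 30 = 487 left.
July 2140 has 31 days: 487 − 31 = 456 left.
August 2140 has 31 days: 456 − 31 = 425 left.
September 2140 has 30 days: 425 − 30 = 395 left.
October 2140 has 31 days: 395 − 31 = 364 left.
November 2140 has 30 days: 364 − 30 = 334 left.
December 2140 has 31 days: 334 − 31 = 303 left.
January 2141 has 31 days: 303 − 31 = 272 left.
February 2141 has 28 days (2141 is not a leap year): 272 − 28 = 244 left.
March 2141 has 31 days: 244 − 31 = 213 left.
April 2141 has 30 days: 213 − 30 = 183 left.
May 2141 has 31 days: 183 − 31 = 152 left.
June 2141 has 30 days: 152 − 30 = 122 left.
July 2141 has 31 days: 122 − 31 = 91 left.
August 2141 has 31 days: 91 − 31 = 60 left.
September 2141 has 30 days: 60 − 30 = 30 left.
30 days into October 2141 → October 30, 2141.
Advancing 19 weeks (= 133 days) from October 30, 2141:
October has 31 days, so 31 − 30 = 1 day remains after October 30, 2141; 133 − 1 = 132 left.
November 2141 has 30 days: 132 − 30 = 102 left.
December 2141 has 31 days: 102 − 31 = 71 left.
January 2142 has 31 days: 71 − 31 = 40 left.
February 2142 has 28 days (2142 is not a leap year): 40 − 28 = 12 left.
12 days into March 2142 → March 12, 2142.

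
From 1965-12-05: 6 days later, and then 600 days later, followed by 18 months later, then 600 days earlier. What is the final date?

Counting forward 6 days from December 5, 1965:
December has 31 days; 5 + 6 = 11, still in December.
Advancing 600 days from December 11, 1965:
December has 31 days, so 31 − 11 = 20 days remain after December 11, 1965; 600 − 20 = 580 left.
January 1966 has 31 days: 580 − 31 = 549 left.
February 1966 has 28 days (1966 is not a leap year): 549 − 28 = 521 left.
March 1966 has 31 days: 521 − 31 = 490 left.
April 1966 has 30 days: 490 − 30 = 460 left.
May 1966 has 31 days: 460 − 31 = 429 left.
June 1966 has 30 days: 429 − 30 = 399 left.
July 1966 has 31 days: 399 − 31 = 368 left.
August 1966 has 31 days: 368 − 31 = 337 left.
September 1966 has 30 days: 337 − 30 = 307 left.
October 1966 has 31 days: 307 − 31 = 276 left.
November 1966 has 30 days: 276 − 30 = 246 left.
December 1966 has 31 days: 246 − 31 = 215 left.
January 1967 has 31 days: 215 − 31 = 184 left.
February 1967 has 28 days (1967 is not a leap year): 184 − 28 = 156 left.
March 1967 has 31 days: 156 − 31 = 125 left.
April 1967 has 30 days: 125 − 30 = 95 left.
May 1967 has 31 days: 95 − 31 = 64 left.
June 1967 has 30 days: 64 − 30 = 34 left.
July 1967 has 31 days: 34 − 31 = 3 left.
3 days into August 1967 → August 3, 1967.
Advancing 18 months from August 3, 1967:
month 8 + 18 = 26, which is month 2 of year 1969 → February 1969.
Day 3 is valid in February, giving February 3, 1969.
Going back 600 days from February 3, 1969:
Going back 3 days from February 3, 1969 reaches the end of the previous month; 600 − 3 = 597 left.
January 1969 has 31 days: 597 − 31 = 566 left.
December 1968 has 31 days: 566 − 31 = 535 left.
November 1968 has 30 days: 535 − 30 = 505 left.
October 1968 has 31 days: 505 − 31 = 474 left.
September 1968 has 30 days: 474 − 30 = 444 left.
August 1968 has 31 days: 444 − 31 = 413 left.
July 1968 has 31 days: 413 − 31 = 382 left.
June 1968 has 30 days: 382 − 30 = 352 left.
May 1968 has 31 days: 352 − 31 = 321 left.
April 1968 has 30 days: 321 − 30 = 291 left.
March 1968 has 31 days: 291 − 31 = 260 left.
February 1968 has 29 days (1968 is a leap year): 260 − 29 = 231 left.
January 1968 has 31 days: 231 − 31 = 200 left.
December 1967 has 31 days: 200 − 31 = 169 left.
November 1967 has 30 days: 169 − 30 = 139 left.
October 1967 has 31 days: 139 − 31 = 108 left.
September 1967 has 30 days: 108 − 30 = 78 left.
August 1967 has 31 days: 78 − 31 = 47 left.
July 1967 has 31 days: 47 − 31 = 16 left.
June 1967 has 30 days; 30 − 16 = 14 → June 14, 1967.

June 14, 1967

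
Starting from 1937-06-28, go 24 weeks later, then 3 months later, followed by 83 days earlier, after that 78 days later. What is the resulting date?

Advancing 24 weeks (= 168 days) from June 28, 1937:
June has 30 days, so 30 − 28 = 2 days remain after June 28, 1937; 168 − 2 = 166 left.
July 1937 has 31 days: 166 − 31 = 135 left.
August 1937 has 31 days: 135 − 31 = 104 left.
September 1937 has 30 days: 104 − 30 = 74 left.
October 1937 has 31 days: 74 − 31 = 43 left.
November 1937 has 30 days: 43 − 30 = 13 left.
13 days into December 1937 → December 13, 1937.
Adding 3 months from December 13, 1937:
month 12 + 3 = 15, which is month 3 of year 1938 → March 1938.
Day 13 is valid in March, giving March 13, 1938.
Subtracting 83 days from March 13, 1938:
Going back 13 days from March 13, 1938 reaches the end of the previous month; 83 − 13 = 70 left.
February 1938 has 28 days (1938 is not a leap year): 70 − 28 = 42 left.
January 1938 has 31 days: 42 − 31 = 11 left.
December 1937 has 31 days; 31 − 11 = 20 → December 20, 1937.
Adding 78 days from December 20, 1937:
December has 31 days, so 31 − 20 = 11 days remain after December 20, 1937; 78 − 11 = 67 left.
January 1938 has 31 days: 67 − 31 = 36 left.
February 1938 has 28 days (1938 is not a leap year): 36 − 28 = 8 left.
8 days into March 1938 → March 8, 1938.

March 8, 1938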